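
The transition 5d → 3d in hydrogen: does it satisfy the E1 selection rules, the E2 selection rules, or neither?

E2

Δl = 2 − 2 = +0; l_i + l_f = 4.
E1 (Δl = ±1): not satisfied.
E2 (Δl = 0,±2, l_i+l_f ≥ 2): satisfied.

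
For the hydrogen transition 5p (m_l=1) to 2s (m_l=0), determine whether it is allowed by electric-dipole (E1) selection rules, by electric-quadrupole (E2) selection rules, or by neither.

E1

Δl = 0 − 1 = -1; l_i + l_f = 1.
Δm_l = -1.
E1 (Δl = ±1, |Δm_l| ≤ 1): satisfied.
E2 (Δl = 0,±2, l_i+l_f ≥ 2, |Δm_l| ≤ 2): not satisfied.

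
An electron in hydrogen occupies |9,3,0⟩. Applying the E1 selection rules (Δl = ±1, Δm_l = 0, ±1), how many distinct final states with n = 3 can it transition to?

3

E1 requires Δl = ±1, so l_f ∈ {2, 4}; with 0 ≤ l_f ≤ n_f−1 = 2, the allowed l_f values are {2}.
For l_f = 2: m_f ∈ {m_i−1, m_i, m_i+1} ∩ [−2, 2] = {-1, 0, 1} → 3 states.
Total: 3.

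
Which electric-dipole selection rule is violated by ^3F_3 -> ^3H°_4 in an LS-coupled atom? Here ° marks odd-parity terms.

the ΔL = 0, ±1 rule

Parity must change: even → odd — passes.
ΔS = 0: S: 1 → 1 — passes.
ΔL = 0, ±1 (not L=0↔0): L: 3 → 5, ΔL = +2 — fails.
ΔJ = 0, ±1 (not J=0↔0): J: 3 → 4, ΔJ = +1 — passes.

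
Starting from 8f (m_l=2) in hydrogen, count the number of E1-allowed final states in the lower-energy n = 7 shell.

E1 requires Δl = ±1, so l_f ∈ {2, 4}; with 0 ≤ l_f ≤ n_f−1 = 6, the allowed l_f values are {2, 4}.
For l_f = 2: m_f ∈ {m_i−1, m_i, m_i+1} ∩ [−2, 2] = {1, 2} → 2 states.
For l_f = 4: m_f ∈ {m_i−1, m_i, m_i+1} ∩ [−4, 4] = {1, 2, 3} → 3 states.
Total: 5.

5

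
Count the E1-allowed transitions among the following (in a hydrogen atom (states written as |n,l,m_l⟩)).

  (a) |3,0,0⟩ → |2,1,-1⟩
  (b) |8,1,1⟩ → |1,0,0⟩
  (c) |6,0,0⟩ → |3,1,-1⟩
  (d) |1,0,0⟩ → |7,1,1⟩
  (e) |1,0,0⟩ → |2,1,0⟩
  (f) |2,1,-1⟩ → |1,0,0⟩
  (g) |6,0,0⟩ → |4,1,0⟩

(a) allowed
(b) allowed
(c) allowed
(d) allowed
(e) allowed
(f) allowed
(g) allowed
Total allowed: 7 of 7.

7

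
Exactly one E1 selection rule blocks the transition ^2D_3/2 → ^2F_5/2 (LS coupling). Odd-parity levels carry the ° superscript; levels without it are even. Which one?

parity

Initial level: S=1/2, L=2, J=3/2, parity even. Final level: S=1/2, L=3, J=5/2, parity even.
ΔL = 0, ±1 (not L=0↔0): L: 2 → 3, ΔL = +1 — ok.
Parity must change: even → even — fails.
ΔJ = 0, ±1 (not J=0↔0): J: 3/2 → 5/2, ΔJ = +1 — ok.
ΔS = 0: S: 1/2 → 1/2 — ok.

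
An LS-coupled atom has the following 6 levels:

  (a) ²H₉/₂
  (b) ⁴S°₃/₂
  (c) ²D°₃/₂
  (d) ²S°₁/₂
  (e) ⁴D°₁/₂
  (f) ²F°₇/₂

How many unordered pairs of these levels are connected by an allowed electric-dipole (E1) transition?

0

(a)–(b): forbidden (ΔS, ΔL, ΔJ).
(a)–(c): forbidden (ΔL, ΔJ).
(a)–(d): forbidden (ΔL, ΔJ).
(a)–(e): forbidden (ΔS, ΔL, ΔJ).
(a)–(f): forbidden (ΔL).
(b)–(c): forbidden (parity, ΔS, ΔL).
(b)–(d): forbidden (parity, ΔS, ΔL).
(b)–(e): forbidden (parity, ΔL).
(b)–(f): forbidden (parity, ΔS, ΔL, ΔJ).
(c)–(d): forbidden (parity, ΔL).
(c)–(e): forbidden (parity, ΔS).
(c)–(f): forbidden (parity, ΔJ).
(d)–(e): forbidden (parity, ΔS, ΔL).
(d)–(f): forbidden (parity, ΔL, ΔJ).
(e)–(f): forbidden (parity, ΔS, ΔJ).
Allowed pairs: 0 of 15.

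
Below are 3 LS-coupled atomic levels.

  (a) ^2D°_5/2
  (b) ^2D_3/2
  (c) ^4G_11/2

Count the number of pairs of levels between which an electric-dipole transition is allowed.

1

(a)–(b): allowed.
(a)–(c): forbidden (ΔS, ΔL, ΔJ).
(b)–(c): forbidden (parity, ΔS, ΔL, ΔJ).
Allowed pairs: 1 of 3.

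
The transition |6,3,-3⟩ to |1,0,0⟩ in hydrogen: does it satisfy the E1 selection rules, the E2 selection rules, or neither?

Δl = 0 − 3 = -3; l_i + l_f = 3.
Δm_l = +3.
E1 (Δl = ±1, |Δm_l| ≤ 1): not satisfied.
E2 (Δl = 0,±2, l_i+l_f ≥ 2, |Δm_l| ≤ 2): not satisfied.

neither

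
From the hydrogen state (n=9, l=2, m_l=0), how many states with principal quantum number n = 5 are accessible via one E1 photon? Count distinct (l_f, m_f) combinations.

6

E1 requires Δl = ±1, so l_f ∈ {1, 3}; with 0 ≤ l_f ≤ n_f−1 = 4, the allowed l_f values are {1, 3}.
For l_f = 1: m_f ∈ {m_i−1, m_i, m_i+1} ∩ [−1, 1] = {-1, 0, 1} → 3 states.
For l_f = 3: m_f ∈ {m_i−1, m_i, m_i+1} ∩ [−3, 3] = {-1, 0, 1} → 3 states.
Total: 6.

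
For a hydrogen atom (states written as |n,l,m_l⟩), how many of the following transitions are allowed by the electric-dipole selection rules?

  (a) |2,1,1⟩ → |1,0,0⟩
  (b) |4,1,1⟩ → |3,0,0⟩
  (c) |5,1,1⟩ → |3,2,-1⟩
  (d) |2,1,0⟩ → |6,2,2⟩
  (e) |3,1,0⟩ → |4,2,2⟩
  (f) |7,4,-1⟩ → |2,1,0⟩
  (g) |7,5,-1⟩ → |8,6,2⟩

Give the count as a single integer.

2

(a) allowed
(b) allowed
(c) forbidden — Δm_l = -2 (E1 requires Δm_l = 0, ±1)
(d) forbidden — Δm_l = +2 (E1 requires Δm_l = 0, ±1)
(e) forbidden — Δm_l = +2 (E1 requires Δm_l = 0, ±1)
(f) forbidden — Δl = -3 (E1 requires Δl = ±1)
(g) forbidden — Δm_l = +3 (E1 requires Δm_l = 0, ±1)
Total allowed: 2 of 7.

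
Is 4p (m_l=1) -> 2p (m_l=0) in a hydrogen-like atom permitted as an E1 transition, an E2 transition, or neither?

Δl = 1 − 1 = +0; l_i + l_f = 2.
Δm_l = -1.
E1 (Δl = ±1, |Δm_l| ≤ 1): not satisfied.
E2 (Δl = 0,±2, l_i+l_f ≥ 2, |Δm_l| ≤ 2): satisfied.

E2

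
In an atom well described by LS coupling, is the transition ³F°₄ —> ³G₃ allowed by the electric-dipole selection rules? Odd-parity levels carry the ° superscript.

Reading off the term symbols: S 1→1, L 3→4, J 4→3, parity odd→even.
Parity must change: odd → even — passes.
ΔS = 0: S: 1 → 1 — passes.
ΔL = 0, ±1 (not L=0↔0): L: 3 → 4, ΔL = +1 — passes.
ΔJ = 0, ±1 (not J=0↔0): J: 4 → 3, ΔJ = -1 — passes.
All four E1 rules are satisfied.

allowed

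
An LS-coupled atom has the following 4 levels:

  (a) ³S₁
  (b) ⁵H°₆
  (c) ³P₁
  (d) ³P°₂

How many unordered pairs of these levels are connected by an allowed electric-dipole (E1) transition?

(a)–(b): forbidden (ΔS, ΔL, ΔJ).
(a)–(c): forbidden (parity).
(a)–(d): allowed.
(b)–(c): forbidden (ΔS, ΔL, ΔJ).
(b)–(d): forbidden (parity, ΔS, ΔL, ΔJ).
(c)–(d): allowed.
Allowed pairs: 2 of 6.

2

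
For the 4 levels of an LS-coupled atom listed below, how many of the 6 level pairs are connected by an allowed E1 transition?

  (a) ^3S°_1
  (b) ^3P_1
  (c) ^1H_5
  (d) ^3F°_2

(a)–(b): allowed.
(a)–(c): forbidden (ΔS, ΔL, ΔJ).
(a)–(d): forbidden (parity, ΔL).
(b)–(c): forbidden (parity, ΔS, ΔL, ΔJ).
(b)–(d): forbidden (ΔL).
(c)–(d): forbidden (ΔS, ΔL, ΔJ).
Allowed pairs: 1 of 6.

1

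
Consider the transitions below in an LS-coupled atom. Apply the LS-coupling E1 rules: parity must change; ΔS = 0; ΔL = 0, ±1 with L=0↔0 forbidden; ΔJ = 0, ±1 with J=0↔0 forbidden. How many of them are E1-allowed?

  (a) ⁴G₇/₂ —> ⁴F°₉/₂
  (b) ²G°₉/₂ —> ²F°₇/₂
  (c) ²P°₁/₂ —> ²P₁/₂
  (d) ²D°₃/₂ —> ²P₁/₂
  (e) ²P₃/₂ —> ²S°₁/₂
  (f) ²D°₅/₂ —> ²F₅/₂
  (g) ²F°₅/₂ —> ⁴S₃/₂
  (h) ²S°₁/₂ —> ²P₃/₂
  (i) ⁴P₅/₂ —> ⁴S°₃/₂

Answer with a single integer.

7

(a) allowed
(b) forbidden (parity fails)
(c) allowed
(d) allowed
(e) allowed
(f) allowed
(g) forbidden (ΔS, ΔL fail)
(h) allowed
(i) allowed
Total allowed: 7 of 9.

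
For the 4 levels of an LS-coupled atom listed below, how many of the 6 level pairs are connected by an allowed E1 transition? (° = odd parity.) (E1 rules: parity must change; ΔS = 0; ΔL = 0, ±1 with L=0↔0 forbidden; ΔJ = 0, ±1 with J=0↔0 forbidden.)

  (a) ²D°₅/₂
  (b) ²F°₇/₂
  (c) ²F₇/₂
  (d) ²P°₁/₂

2

(a)–(b): forbidden (parity).
(a)–(c): allowed.
(a)–(d): forbidden (parity, ΔJ).
(b)–(c): allowed.
(b)–(d): forbidden (parity, ΔL, ΔJ).
(c)–(d): forbidden (ΔL, ΔJ).
Allowed pairs: 2 of 6.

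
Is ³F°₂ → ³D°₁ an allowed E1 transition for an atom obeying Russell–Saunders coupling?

forbidden

ΔJ = 0, ±1 (not J=0↔0): J: 2 → 1, ΔJ = -1 — passes.
Parity must change: odd → odd — fails.
ΔS = 0: S: 1 → 1 — passes.
ΔL = 0, ±1 (not L=0↔0): L: 3 → 2, ΔL = -1 — passes.
Rule(s) violated: parity.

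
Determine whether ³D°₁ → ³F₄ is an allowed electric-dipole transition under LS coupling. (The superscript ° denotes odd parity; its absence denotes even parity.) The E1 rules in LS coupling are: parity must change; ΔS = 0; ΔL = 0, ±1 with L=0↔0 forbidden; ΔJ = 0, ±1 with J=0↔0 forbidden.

forbidden

Initial level: S=1, L=2, J=1, parity odd. Final level: S=1, L=3, J=4, parity even.
ΔJ = 0, ±1 (not J=0↔0): J: 1 → 4, ΔJ = +3 — fails.
Parity must change: odd → even — passes.
ΔL = 0, ±1 (not L=0↔0): L: 2 → 3, ΔL = +1 — passes.
ΔS = 0: S: 1 → 1 — passes.
Rule(s) violated: ΔJ.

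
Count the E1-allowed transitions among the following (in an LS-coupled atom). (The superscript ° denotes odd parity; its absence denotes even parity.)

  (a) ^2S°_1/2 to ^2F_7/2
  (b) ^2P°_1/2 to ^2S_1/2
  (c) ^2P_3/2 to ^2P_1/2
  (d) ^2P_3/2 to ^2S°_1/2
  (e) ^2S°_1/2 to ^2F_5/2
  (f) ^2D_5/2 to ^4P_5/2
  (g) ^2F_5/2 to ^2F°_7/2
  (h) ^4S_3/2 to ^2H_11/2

3

(a) forbidden (ΔL, ΔJ fail)
(b) allowed
(c) forbidden (parity fails)
(d) allowed
(e) forbidden (ΔL, ΔJ fail)
(f) forbidden (parity, ΔS fail)
(g) allowed
(h) forbidden (parity, ΔS, ΔL, ΔJ fail)
Total allowed: 3 of 8.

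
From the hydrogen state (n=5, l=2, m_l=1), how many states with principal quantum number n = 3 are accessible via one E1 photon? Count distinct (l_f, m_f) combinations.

E1 requires Δl = ±1, so l_f ∈ {1, 3}; with 0 ≤ l_f ≤ n_f−1 = 2, the allowed l_f values are {1}.
For l_f = 1: m_f ∈ {m_i−1, m_i, m_i+1} ∩ [−1, 1] = {0, 1} → 2 states.
Total: 2.

2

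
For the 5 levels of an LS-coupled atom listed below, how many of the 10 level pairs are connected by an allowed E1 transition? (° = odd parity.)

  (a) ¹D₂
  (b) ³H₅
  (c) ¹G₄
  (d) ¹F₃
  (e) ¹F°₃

3

(a)–(b): forbidden (parity, ΔS, ΔL, ΔJ).
(a)–(c): forbidden (parity, ΔL, ΔJ).
(a)–(d): forbidden (parity).
(a)–(e): allowed.
(b)–(c): forbidden (parity, ΔS).
(b)–(d): forbidden (parity, ΔS, ΔL, ΔJ).
(b)–(e): forbidden (ΔS, ΔL, ΔJ).
(c)–(d): forbidden (parity).
(c)–(e): allowed.
(d)–(e): allowed.
Allowed pairs: 3 of 10.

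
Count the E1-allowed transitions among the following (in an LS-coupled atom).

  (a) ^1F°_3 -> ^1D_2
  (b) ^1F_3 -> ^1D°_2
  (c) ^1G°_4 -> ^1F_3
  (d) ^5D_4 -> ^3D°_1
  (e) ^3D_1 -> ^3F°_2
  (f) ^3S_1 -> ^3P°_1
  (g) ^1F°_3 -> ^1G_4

6

(a) allowed
(b) allowed
(c) allowed
(d) forbidden (ΔS, ΔJ fail)
(e) allowed
(f) allowed
(g) allowed
Total allowed: 6 of 7.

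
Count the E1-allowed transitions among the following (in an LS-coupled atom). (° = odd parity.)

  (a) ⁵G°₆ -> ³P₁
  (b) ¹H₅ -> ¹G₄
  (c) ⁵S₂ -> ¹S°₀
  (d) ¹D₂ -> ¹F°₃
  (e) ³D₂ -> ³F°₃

(a) forbidden (ΔS, ΔL, ΔJ fail)
(b) forbidden (parity fails)
(c) forbidden (ΔS, ΔL, ΔJ fail)
(d) allowed
(e) allowed
Total allowed: 2 of 5.

2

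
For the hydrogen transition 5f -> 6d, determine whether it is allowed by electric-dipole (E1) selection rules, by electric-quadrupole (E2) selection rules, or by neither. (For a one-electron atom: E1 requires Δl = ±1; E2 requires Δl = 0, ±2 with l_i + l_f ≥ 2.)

Δl = 2 − 3 = -1; l_i + l_f = 5.
E1 (Δl = ±1): satisfied.
E2 (Δl = 0,±2, l_i+l_f ≥ 2): not satisfied.

E1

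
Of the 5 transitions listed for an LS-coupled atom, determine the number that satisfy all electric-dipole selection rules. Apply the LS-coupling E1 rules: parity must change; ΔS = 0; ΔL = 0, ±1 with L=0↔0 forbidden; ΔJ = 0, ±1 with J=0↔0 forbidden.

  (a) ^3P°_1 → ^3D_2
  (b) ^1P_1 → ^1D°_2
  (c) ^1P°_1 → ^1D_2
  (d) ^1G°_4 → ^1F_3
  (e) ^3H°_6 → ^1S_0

(a) allowed
(b) allowed
(c) allowed
(d) allowed
(e) forbidden (ΔS, ΔL, ΔJ fail)
Total allowed: 4 of 5.

4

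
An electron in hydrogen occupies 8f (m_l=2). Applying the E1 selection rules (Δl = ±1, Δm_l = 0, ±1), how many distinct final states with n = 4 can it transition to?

E1 requires Δl = ±1, so l_f ∈ {2, 4}; with 0 ≤ l_f ≤ n_f−1 = 3, the allowed l_f values are {2}.
For l_f = 2: m_f ∈ {m_i−1, m_i, m_i+1} ∩ [−2, 2] = {1, 2} → 2 states.
Total: 2.

2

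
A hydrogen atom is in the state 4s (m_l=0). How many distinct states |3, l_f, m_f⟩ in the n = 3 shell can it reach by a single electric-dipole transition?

3

E1 requires Δl = ±1, so l_f ∈ {-1, 1}; with 0 ≤ l_f ≤ n_f−1 = 2, the allowed l_f values are {1}.
For l_f = 1: m_f ∈ {m_i−1, m_i, m_i+1} ∩ [−1, 1] = {-1, 0, 1} → 3 states.
Total: 3.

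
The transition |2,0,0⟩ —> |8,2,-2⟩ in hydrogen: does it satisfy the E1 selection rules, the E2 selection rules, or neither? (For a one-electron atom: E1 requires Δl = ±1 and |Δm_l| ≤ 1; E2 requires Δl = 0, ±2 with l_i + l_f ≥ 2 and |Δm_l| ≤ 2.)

E2

Δl = 2 − 0 = +2; l_i + l_f = 2.
Δm_l = -2.
E1 (Δl = ±1, |Δm_l| ≤ 1): not satisfied.
E2 (Δl = 0,±2, l_i+l_f ≥ 2, |Δm_l| ≤ 2): satisfied.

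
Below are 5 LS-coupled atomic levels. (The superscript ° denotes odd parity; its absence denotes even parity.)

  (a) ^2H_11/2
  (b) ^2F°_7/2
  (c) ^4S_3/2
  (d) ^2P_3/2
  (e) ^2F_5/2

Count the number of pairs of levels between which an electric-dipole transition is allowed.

1

(a)–(b): forbidden (ΔL, ΔJ).
(a)–(c): forbidden (parity, ΔS, ΔL, ΔJ).
(a)–(d): forbidden (parity, ΔL, ΔJ).
(a)–(e): forbidden (parity, ΔL, ΔJ).
(b)–(c): forbidden (ΔS, ΔL, ΔJ).
(b)–(d): forbidden (ΔL, ΔJ).
(b)–(e): allowed.
(c)–(d): forbidden (parity, ΔS).
(c)–(e): forbidden (parity, ΔS, ΔL).
(d)–(e): forbidden (parity, ΔL).
Allowed pairs: 1 of 10.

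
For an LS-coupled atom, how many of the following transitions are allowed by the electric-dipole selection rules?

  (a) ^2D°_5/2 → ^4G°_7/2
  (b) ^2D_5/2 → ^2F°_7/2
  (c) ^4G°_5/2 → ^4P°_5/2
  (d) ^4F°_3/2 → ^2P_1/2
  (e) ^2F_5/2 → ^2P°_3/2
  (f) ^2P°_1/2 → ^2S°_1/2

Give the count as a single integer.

1

(a) forbidden (parity, ΔS, ΔL fail)
(b) allowed
(c) forbidden (parity, ΔL fail)
(d) forbidden (ΔS, ΔL fail)
(e) forbidden (ΔL fails)
(f) forbidden (parity fails)
Total allowed: 1 of 6.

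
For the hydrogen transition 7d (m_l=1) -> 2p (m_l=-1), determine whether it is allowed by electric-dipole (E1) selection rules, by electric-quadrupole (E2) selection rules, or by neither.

neither

Δl = 1 − 2 = -1; l_i + l_f = 3.
Δm_l = -2.
E1 (Δl = ±1, |Δm_l| ≤ 1): not satisfied.
E2 (Δl = 0,±2, l_i+l_f ≥ 2, |Δm_l| ≤ 2): not satisfied.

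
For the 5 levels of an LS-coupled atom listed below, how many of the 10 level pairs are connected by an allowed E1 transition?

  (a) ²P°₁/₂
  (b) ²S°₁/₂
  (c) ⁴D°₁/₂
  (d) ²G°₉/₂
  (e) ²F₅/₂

(a)–(b): forbidden (parity).
(a)–(c): forbidden (parity, ΔS).
(a)–(d): forbidden (parity, ΔL, ΔJ).
(a)–(e): forbidden (ΔL, ΔJ).
(b)–(c): forbidden (parity, ΔS, ΔL).
(b)–(d): forbidden (parity, ΔL, ΔJ).
(b)–(e): forbidden (ΔL, ΔJ).
(c)–(d): forbidden (parity, ΔS, ΔL, ΔJ).
(c)–(e): forbidden (ΔS, ΔJ).
(d)–(e): forbidden (ΔJ).
Allowed pairs: 0 of 10.

0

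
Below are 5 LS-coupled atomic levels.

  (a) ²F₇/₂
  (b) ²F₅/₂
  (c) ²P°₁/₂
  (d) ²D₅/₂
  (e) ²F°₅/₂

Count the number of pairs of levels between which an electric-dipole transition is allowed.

3

(a)–(b): forbidden (parity).
(a)–(c): forbidden (ΔL, ΔJ).
(a)–(d): forbidden (parity).
(a)–(e): allowed.
(b)–(c): forbidden (ΔL, ΔJ).
(b)–(d): forbidden (parity).
(b)–(e): allowed.
(c)–(d): forbidden (ΔJ).
(c)–(e): forbidden (parity, ΔL, ΔJ).
(d)–(e): allowed.
Allowed pairs: 3 of 10.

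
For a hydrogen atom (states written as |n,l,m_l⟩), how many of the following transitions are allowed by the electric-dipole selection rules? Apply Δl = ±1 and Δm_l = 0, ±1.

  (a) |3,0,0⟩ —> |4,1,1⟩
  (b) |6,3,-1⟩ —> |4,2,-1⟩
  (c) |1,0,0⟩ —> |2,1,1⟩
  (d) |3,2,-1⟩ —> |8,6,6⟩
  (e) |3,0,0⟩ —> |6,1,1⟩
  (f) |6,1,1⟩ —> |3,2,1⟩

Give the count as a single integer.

(a) allowed
(b) allowed
(c) allowed
(d) forbidden — Δl = +4 (E1 requires Δl = ±1); Δm_l = +7 (E1 requires Δm_l = 0, ±1)
(e) allowed
(f) allowed
Total allowed: 5 of 6.

5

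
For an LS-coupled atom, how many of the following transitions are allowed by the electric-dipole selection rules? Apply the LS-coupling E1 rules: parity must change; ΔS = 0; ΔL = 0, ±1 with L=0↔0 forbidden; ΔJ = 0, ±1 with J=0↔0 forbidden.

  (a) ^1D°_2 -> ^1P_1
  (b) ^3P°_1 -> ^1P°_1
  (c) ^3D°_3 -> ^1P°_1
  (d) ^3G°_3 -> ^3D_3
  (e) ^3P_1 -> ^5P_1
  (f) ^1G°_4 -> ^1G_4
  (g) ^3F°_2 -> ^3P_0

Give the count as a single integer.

2

(a) allowed
(b) forbidden (parity, ΔS fail)
(c) forbidden (parity, ΔS, ΔJ fail)
(d) forbidden (ΔL fails)
(e) forbidden (parity, ΔS fail)
(f) allowed
(g) forbidden (ΔL, ΔJ fail)
Total allowed: 2 of 7.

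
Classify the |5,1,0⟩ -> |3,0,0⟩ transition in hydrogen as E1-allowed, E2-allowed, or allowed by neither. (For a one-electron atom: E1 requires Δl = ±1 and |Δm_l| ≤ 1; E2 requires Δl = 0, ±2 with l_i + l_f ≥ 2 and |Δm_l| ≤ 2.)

Δl = 0 − 1 = -1; l_i + l_f = 1.
Δm_l = +0.
E1 (Δl = ±1, |Δm_l| ≤ 1): satisfied.
E2 (Δl = 0,±2, l_i+l_f ≥ 2, |Δm_l| ≤ 2): not satisfied.

E1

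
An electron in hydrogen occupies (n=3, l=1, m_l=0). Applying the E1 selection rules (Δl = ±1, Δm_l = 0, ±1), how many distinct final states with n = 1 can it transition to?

1

E1 requires Δl = ±1, so l_f ∈ {0, 2}; with 0 ≤ l_f ≤ n_f−1 = 0, the allowed l_f values are {0}.
For l_f = 0: m_f ∈ {m_i−1, m_i, m_i+1} ∩ [−0, 0] = {0} → 1 state.
Total: 1.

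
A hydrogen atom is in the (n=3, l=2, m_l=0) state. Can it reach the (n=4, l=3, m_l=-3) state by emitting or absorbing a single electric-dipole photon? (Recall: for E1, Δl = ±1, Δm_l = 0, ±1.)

l: 2 → 3 (Δl = +1). Δl = ±1 passes.
m_l: 0 → -3 (Δm_l = -3). |Δm_l| ≤ 1 fails.
The transition is electric-dipole forbidden.

forbidden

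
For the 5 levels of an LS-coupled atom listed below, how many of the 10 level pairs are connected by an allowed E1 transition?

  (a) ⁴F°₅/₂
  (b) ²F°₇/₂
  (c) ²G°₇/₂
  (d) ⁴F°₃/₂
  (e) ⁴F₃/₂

2

(a)–(b): forbidden (parity, ΔS).
(a)–(c): forbidden (parity, ΔS).
(a)–(d): forbidden (parity).
(a)–(e): allowed.
(b)–(c): forbidden (parity).
(b)–(d): forbidden (parity, ΔS, ΔJ).
(b)–(e): forbidden (ΔS, ΔJ).
(c)–(d): forbidden (parity, ΔS, ΔJ).
(c)–(e): forbidden (ΔS, ΔJ).
(d)–(e): allowed.
Allowed pairs: 2 of 10.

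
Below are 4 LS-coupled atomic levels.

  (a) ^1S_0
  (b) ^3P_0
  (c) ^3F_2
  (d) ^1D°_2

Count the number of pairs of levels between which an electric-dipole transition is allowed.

0

(a)–(b): forbidden (parity, ΔS, ΔJ).
(a)–(c): forbidden (parity, ΔS, ΔL, ΔJ).
(a)–(d): forbidden (ΔL, ΔJ).
(b)–(c): forbidden (parity, ΔL, ΔJ).
(b)–(d): forbidden (ΔS, ΔJ).
(c)–(d): forbidden (ΔS).
Allowed pairs: 0 of 6.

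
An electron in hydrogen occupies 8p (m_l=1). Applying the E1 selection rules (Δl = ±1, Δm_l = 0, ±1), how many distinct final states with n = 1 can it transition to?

1

E1 requires Δl = ±1, so l_f ∈ {0, 2}; with 0 ≤ l_f ≤ n_f−1 = 0, the allowed l_f values are {0}.
For l_f = 0: m_f ∈ {m_i−1, m_i, m_i+1} ∩ [−0, 0] = {0} → 1 state.
Total: 1.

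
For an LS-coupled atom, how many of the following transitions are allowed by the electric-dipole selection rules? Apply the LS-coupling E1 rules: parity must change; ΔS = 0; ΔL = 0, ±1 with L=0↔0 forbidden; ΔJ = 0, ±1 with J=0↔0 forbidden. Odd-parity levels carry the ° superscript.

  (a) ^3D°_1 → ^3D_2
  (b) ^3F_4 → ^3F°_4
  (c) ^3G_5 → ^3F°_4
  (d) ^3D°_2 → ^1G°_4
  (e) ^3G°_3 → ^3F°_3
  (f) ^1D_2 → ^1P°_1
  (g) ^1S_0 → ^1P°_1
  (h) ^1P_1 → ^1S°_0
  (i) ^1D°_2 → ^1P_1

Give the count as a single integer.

(a) allowed
(b) allowed
(c) allowed
(d) forbidden (parity, ΔS, ΔL, ΔJ fail)
(e) forbidden (parity fails)
(f) allowed
(g) allowed
(h) allowed
(i) allowed
Total allowed: 7 of 9.

7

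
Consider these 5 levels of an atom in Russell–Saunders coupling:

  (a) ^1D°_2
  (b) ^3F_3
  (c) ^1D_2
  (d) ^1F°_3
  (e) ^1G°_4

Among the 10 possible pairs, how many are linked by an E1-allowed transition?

(a)–(b): forbidden (ΔS).
(a)–(c): allowed.
(a)–(d): forbidden (parity).
(a)–(e): forbidden (parity, ΔL, ΔJ).
(b)–(c): forbidden (parity, ΔS).
(b)–(d): forbidden (ΔS).
(b)–(e): forbidden (ΔS).
(c)–(d): allowed.
(c)–(e): forbidden (ΔL, ΔJ).
(d)–(e): forbidden (parity).
Allowed pairs: 2 of 10.

2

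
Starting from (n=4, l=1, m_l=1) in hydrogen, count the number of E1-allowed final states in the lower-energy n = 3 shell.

4

E1 requires Δl = ±1, so l_f ∈ {0, 2}; with 0 ≤ l_f ≤ n_f−1 = 2, the allowed l_f values are {0, 2}.
For l_f = 0: m_f ∈ {m_i−1, m_i, m_i+1} ∩ [−0, 0] = {0} → 1 state.
For l_f = 2: m_f ∈ {m_i−1, m_i, m_i+1} ∩ [−2, 2] = {0, 1, 2} → 3 states.
Total: 4.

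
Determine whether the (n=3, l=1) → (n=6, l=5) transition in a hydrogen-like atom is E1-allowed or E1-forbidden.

l: 1 → 5 (Δl = +4). Δl = ±1 fails.
The transition is electric-dipole forbidden.

forbidden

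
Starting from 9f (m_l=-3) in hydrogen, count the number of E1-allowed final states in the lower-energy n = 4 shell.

1

E1 requires Δl = ±1, so l_f ∈ {2, 4}; with 0 ≤ l_f ≤ n_f−1 = 3, the allowed l_f values are {2}.
For l_f = 2: m_f ∈ {m_i−1, m_i, m_i+1} ∩ [−2, 2] = {-2} → 1 state.
Total: 1.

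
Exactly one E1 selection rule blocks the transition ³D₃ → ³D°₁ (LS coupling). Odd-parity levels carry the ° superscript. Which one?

the ΔJ = 0, ±1 rule

Initial level: S=1, L=2, J=3, parity even. Final level: S=1, L=2, J=1, parity odd.
ΔL = 0, ±1 (not L=0↔0): L: 2 → 2, ΔL = +0 — ✓.
ΔS = 0: S: 1 → 1 — ✓.
Parity must change: even → odd — ✓.
ΔJ = 0, ±1 (not J=0↔0): J: 3 → 1, ΔJ = -2 — ✗.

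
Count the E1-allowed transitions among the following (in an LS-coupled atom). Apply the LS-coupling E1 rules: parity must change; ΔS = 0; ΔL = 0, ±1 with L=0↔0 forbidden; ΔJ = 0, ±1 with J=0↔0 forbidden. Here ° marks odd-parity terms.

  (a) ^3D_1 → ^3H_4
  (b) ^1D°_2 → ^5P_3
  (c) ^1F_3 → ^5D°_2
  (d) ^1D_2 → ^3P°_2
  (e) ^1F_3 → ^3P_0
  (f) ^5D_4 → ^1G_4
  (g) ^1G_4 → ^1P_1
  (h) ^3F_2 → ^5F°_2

(a) forbidden (parity, ΔL, ΔJ fail)
(b) forbidden (ΔS fails)
(c) forbidden (ΔS fails)
(d) forbidden (ΔS fails)
(e) forbidden (parity, ΔS, ΔL, ΔJ fail)
(f) forbidden (parity, ΔS, ΔL fail)
(g) forbidden (parity, ΔL, ΔJ fail)
(h) forbidden (ΔS fails)
Total allowed: 0 of 8.

0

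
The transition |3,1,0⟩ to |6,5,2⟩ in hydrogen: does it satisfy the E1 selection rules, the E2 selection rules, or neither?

neither

Δl = 5 − 1 = +4; l_i + l_f = 6.
Δm_l = +2.
E1 (Δl = ±1, |Δm_l| ≤ 1): not satisfied.
E2 (Δl = 0,±2, l_i+l_f ≥ 2, |Δm_l| ≤ 2): not satisfied.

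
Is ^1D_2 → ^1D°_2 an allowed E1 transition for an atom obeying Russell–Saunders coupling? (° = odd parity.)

Parity must change: even → odd — ✓.
ΔS = 0: S: 0 → 0 — ✓.
ΔL = 0, ±1 (not L=0↔0): L: 2 → 2, ΔL = +0 — ✓.
ΔJ = 0, ±1 (not J=0↔0): J: 2 → 2, ΔJ = +0 — ✓.
All four E1 rules are satisfied.

allowed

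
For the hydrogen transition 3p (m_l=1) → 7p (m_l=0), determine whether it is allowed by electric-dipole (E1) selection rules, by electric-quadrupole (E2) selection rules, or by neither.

Δl = 1 − 1 = +0; l_i + l_f = 2.
Δm_l = -1.
E1 (Δl = ±1, |Δm_l| ≤ 1): not satisfied.
E2 (Δl = 0,±2, l_i+l_f ≥ 2, |Δm_l| ≤ 2): satisfied.

E2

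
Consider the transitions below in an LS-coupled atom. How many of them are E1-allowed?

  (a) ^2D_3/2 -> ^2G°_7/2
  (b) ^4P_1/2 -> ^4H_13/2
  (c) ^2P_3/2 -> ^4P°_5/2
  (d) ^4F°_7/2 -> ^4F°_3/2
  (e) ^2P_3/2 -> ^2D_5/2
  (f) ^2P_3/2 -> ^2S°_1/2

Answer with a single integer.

(a) forbidden (ΔL, ΔJ fail)
(b) forbidden (parity, ΔL, ΔJ fail)
(c) forbidden (ΔS fails)
(d) forbidden (parity, ΔJ fail)
(e) forbidden (parity fails)
(f) allowed
Total allowed: 1 of 6.

1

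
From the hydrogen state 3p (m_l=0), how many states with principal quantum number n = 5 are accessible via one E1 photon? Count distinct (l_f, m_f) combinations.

4

E1 requires Δl = ±1, so l_f ∈ {0, 2}; with 0 ≤ l_f ≤ n_f−1 = 4, the allowed l_f values are {0, 2}.
For l_f = 0: m_f ∈ {m_i−1, m_i, m_i+1} ∩ [−0, 0] = {0} → 1 state.
For l_f = 2: m_f ∈ {m_i−1, m_i, m_i+1} ∩ [−2, 2] = {-1, 0, 1} → 3 states.
Total: 4.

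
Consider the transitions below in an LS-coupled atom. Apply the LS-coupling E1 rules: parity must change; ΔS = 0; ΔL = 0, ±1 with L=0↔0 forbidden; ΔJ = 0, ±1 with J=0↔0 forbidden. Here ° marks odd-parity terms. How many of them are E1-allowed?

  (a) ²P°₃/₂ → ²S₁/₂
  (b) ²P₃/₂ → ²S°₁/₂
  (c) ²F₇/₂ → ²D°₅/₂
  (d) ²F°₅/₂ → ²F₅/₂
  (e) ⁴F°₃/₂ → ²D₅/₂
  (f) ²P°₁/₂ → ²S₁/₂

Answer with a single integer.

(a) allowed
(b) allowed
(c) allowed
(d) allowed
(e) forbidden (ΔS fails)
(f) allowed
Total allowed: 5 of 6.

5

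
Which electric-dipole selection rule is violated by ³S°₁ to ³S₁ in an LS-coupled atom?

Reading off the term symbols: S 1→1, L 0→0, J 1→1, parity odd→even.
Parity must change: odd → even — satisfied.
ΔS = 0: S: 1 → 1 — satisfied.
ΔL = 0, ±1 (not L=0↔0): L: 0 → 0, ΔL = +0 — violated.
ΔJ = 0, ±1 (not J=0↔0): J: 1 → 1, ΔJ = +0 — satisfied.

the L=0 ↔ L=0 exclusion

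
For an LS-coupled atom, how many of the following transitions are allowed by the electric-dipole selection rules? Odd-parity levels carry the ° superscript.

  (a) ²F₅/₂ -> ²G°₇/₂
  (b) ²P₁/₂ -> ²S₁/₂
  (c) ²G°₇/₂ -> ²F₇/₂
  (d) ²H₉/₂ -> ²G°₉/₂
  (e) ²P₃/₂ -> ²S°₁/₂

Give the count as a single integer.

(a) allowed
(b) forbidden (parity fails)
(c) allowed
(d) allowed
(e) allowed
Total allowed: 4 of 5.

4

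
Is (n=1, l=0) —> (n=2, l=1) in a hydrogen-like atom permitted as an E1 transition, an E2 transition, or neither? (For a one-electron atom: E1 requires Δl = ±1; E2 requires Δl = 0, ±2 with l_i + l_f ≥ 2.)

Δl = 1 − 0 = +1; l_i + l_f = 1.
E1 (Δl = ±1): satisfied.
E2 (Δl = 0,±2, l_i+l_f ≥ 2): not satisfied.

E1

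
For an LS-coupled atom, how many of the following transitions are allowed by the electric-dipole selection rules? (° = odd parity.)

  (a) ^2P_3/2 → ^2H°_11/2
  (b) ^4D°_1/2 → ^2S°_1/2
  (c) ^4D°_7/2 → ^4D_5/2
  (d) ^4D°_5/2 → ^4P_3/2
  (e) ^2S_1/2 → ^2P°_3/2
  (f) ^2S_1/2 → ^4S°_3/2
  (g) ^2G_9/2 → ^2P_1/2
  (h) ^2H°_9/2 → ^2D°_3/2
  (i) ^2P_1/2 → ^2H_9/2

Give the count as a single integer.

3

(a) forbidden (ΔL, ΔJ fail)
(b) forbidden (parity, ΔS, ΔL fail)
(c) allowed
(d) allowed
(e) allowed
(f) forbidden (ΔS, ΔL fail)
(g) forbidden (parity, ΔL, ΔJ fail)
(h) forbidden (parity, ΔL, ΔJ fail)
(i) forbidden (parity, ΔL, ΔJ fail)
Total allowed: 3 of 9.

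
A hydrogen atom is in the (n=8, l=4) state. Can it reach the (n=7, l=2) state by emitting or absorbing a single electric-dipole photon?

forbidden

Δl = 2 − 4 = -2; the E1 rule Δl = ±1 is fails.
The transition is electric-dipole forbidden.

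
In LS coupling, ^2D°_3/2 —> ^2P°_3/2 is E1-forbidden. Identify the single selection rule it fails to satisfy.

parity

Reading off the term symbols: S 1/2→1/2, L 2→1, J 3/2→3/2, parity odd→odd.
Parity must change: odd → odd — fails.
ΔS = 0: S: 1/2 → 1/2 — passes.
ΔL = 0, ±1 (not L=0↔0): L: 2 → 1, ΔL = -1 — passes.
ΔJ = 0, ±1 (not J=0↔0): J: 3/2 → 3/2, ΔJ = +0 — passes.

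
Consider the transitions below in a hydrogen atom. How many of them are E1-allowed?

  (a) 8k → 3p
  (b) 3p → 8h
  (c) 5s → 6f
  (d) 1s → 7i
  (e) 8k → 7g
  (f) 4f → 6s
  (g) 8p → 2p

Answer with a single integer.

(a) forbidden — Δl = -6 (E1 requires Δl = ±1)
(b) forbidden — Δl = +4 (E1 requires Δl = ±1)
(c) forbidden — Δl = +3 (E1 requires Δl = ±1)
(d) forbidden — Δl = +6 (E1 requires Δl = ±1)
(e) forbidden — Δl = -3 (E1 requires Δl = ±1)
(f) forbidden — Δl = -3 (E1 requires Δl = ±1)
(g) forbidden — Δl = +0 (E1 requires Δl = ±1)
Total allowed: 0 of 7.

0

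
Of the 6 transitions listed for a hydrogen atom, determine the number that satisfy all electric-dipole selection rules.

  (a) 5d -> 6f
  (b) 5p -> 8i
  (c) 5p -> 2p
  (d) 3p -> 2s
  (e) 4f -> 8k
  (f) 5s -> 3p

(a) allowed
(b) forbidden — Δl = +5 (E1 requires Δl = ±1)
(c) forbidden — Δl = +0 (E1 requires Δl = ±1)
(d) allowed
(e) forbidden — Δl = +4 (E1 requires Δl = ±1)
(f) allowed
Total allowed: 3 of 6.

3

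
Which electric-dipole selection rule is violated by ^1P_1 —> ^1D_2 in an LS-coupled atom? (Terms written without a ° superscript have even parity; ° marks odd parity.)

Reading off the term symbols: S 0→0, L 1→2, J 1→2, parity even→even.
Parity must change: even → even — fails.
ΔS = 0: S: 0 → 0 — ok.
ΔJ = 0, ±1 (not J=0↔0): J: 1 → 2, ΔJ = +1 — ok.
ΔL = 0, ±1 (not L=0↔0): L: 1 → 2, ΔL = +1 — ok.

parity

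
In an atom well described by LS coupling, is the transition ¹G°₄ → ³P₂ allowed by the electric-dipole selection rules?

Parity must change: odd → even — passes.
ΔS = 0: S: 0 → 1 — fails.
ΔL = 0, ±1 (not L=0↔0): L: 4 → 1, ΔL = -3 — fails.
ΔJ = 0, ±1 (not J=0↔0): J: 4 → 2, ΔJ = -2 — fails.
Rule(s) violated: ΔS, ΔL, ΔJ.

forbidden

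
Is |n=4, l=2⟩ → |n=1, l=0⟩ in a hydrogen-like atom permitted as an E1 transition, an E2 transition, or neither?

Δl = 0 − 2 = -2; l_i + l_f = 2.
E1 (Δl = ±1): not satisfied.
E2 (Δl = 0,±2, l_i+l_f ≥ 2): satisfied.

E2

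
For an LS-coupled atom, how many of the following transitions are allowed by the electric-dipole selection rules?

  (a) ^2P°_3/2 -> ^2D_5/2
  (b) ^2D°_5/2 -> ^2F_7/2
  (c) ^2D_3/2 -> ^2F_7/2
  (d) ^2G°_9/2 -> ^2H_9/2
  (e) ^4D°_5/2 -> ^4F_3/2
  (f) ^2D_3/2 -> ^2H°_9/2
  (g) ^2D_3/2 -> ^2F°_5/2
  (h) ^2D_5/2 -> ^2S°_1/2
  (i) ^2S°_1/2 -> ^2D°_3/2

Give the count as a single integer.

(a) allowed
(b) allowed
(c) forbidden (parity, ΔJ fail)
(d) allowed
(e) allowed
(f) forbidden (ΔL, ΔJ fail)
(g) allowed
(h) forbidden (ΔL, ΔJ fail)
(i) forbidden (parity, ΔL fail)
Total allowed: 5 of 9.

5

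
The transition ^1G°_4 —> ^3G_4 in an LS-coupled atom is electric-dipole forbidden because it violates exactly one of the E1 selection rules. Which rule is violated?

the ΔS = 0 rule

Reading off the term symbols: S 0→1, L 4→4, J 4→4, parity odd→even.
Parity must change: odd → even — satisfied.
ΔS = 0: S: 0 → 1 — violated.
ΔL = 0, ±1 (not L=0↔0): L: 4 → 4, ΔL = +0 — satisfied.
ΔJ = 0, ±1 (not J=0↔0): J: 4 → 4, ΔJ = +0 — satisfied.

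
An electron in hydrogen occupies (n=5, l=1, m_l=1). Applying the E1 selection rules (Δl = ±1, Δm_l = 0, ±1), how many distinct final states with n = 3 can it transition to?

E1 requires Δl = ±1, so l_f ∈ {0, 2}; with 0 ≤ l_f ≤ n_f−1 = 2, the allowed l_f values are {0, 2}.
For l_f = 0: m_f ∈ {m_i−1, m_i, m_i+1} ∩ [−0, 0] = {0} → 1 state.
For l_f = 2: m_f ∈ {m_i−1, m_i, m_i+1} ∩ [−2, 2] = {0, 1, 2} → 3 states.
Total: 4.

4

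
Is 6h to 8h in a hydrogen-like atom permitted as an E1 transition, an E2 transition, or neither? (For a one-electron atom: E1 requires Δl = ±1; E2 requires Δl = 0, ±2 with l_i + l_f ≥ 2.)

E2

Δl = 5 − 5 = +0; l_i + l_f = 10.
E1 (Δl = ±1): not satisfied.
E2 (Δl = 0,±2, l_i+l_f ≥ 2): satisfied.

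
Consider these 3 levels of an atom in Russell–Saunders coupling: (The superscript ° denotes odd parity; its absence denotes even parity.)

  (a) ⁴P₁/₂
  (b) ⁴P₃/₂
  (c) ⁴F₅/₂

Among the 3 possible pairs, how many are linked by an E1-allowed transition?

(a)–(b): forbidden (parity).
(a)–(c): forbidden (parity, ΔL, ΔJ).
(b)–(c): forbidden (parity, ΔL).
Allowed pairs: 0 of 3.

0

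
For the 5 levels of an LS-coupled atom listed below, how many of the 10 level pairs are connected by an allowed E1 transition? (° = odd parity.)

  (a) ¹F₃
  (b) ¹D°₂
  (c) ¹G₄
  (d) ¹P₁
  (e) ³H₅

2

(a)–(b): allowed.
(a)–(c): forbidden (parity).
(a)–(d): forbidden (parity, ΔL, ΔJ).
(a)–(e): forbidden (parity, ΔS, ΔL, ΔJ).
(b)–(c): forbidden (ΔL, ΔJ).
(b)–(d): allowed.
(b)–(e): forbidden (ΔS, ΔL, ΔJ).
(c)–(d): forbidden (parity, ΔL, ΔJ).
(c)–(e): forbidden (parity, ΔS).
(d)–(e): forbidden (parity, ΔS, ΔL, ΔJ).
Allowed pairs: 2 of 10.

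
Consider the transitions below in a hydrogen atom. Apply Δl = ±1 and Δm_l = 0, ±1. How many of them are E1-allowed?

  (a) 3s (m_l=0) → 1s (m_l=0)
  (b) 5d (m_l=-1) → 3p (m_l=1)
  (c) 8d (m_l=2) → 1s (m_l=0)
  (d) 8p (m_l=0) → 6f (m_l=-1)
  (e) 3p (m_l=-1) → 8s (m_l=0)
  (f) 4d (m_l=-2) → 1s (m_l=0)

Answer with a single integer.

1

(a) forbidden — Δl = +0 (E1 requires Δl = ±1)
(b) forbidden — Δm_l = +2 (E1 requires Δm_l = 0, ±1)
(c) forbidden — Δl = -2 (E1 requires Δl = ±1); Δm_l = -2 (E1 requires Δm_l = 0, ±1)
(d) forbidden — Δl = +2 (E1 requires Δl = ±1)
(e) allowed
(f) forbidden — Δl = -2 (E1 requires Δl = ±1); Δm_l = +2 (E1 requires Δm_l = 0, ±1)
Total allowed: 1 of 6.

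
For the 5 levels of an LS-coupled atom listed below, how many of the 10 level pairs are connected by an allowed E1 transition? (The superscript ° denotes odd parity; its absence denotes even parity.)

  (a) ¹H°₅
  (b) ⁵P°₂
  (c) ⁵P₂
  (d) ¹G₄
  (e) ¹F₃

(a)–(b): forbidden (parity, ΔS, ΔL, ΔJ).
(a)–(c): forbidden (ΔS, ΔL, ΔJ).
(a)–(d): allowed.
(a)–(e): forbidden (ΔL, ΔJ).
(b)–(c): allowed.
(b)–(d): forbidden (ΔS, ΔL, ΔJ).
(b)–(e): forbidden (ΔS, ΔL).
(c)–(d): forbidden (parity, ΔS, ΔL, ΔJ).
(c)–(e): forbidden (parity, ΔS, ΔL).
(d)–(e): forbidden (parity).
Allowed pairs: 2 of 10.

2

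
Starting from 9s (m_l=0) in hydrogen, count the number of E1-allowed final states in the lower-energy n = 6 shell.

E1 requires Δl = ±1, so l_f ∈ {-1, 1}; with 0 ≤ l_f ≤ n_f−1 = 5, the allowed l_f values are {1}.
For l_f = 1: m_f ∈ {m_i−1, m_i, m_i+1} ∩ [−1, 1] = {-1, 0, 1} → 3 states.
Total: 3.

3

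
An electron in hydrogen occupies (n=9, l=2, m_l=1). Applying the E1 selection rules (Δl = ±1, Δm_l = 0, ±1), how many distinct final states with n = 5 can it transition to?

5

E1 requires Δl = ±1, so l_f ∈ {1, 3}; with 0 ≤ l_f ≤ n_f−1 = 4, the allowed l_f values are {1, 3}.
For l_f = 1: m_f ∈ {m_i−1, m_i, m_i+1} ∩ [−1, 1] = {0, 1} → 2 states.
For l_f = 3: m_f ∈ {m_i−1, m_i, m_i+1} ∩ [−3, 3] = {0, 1, 2} → 3 states.
Total: 5.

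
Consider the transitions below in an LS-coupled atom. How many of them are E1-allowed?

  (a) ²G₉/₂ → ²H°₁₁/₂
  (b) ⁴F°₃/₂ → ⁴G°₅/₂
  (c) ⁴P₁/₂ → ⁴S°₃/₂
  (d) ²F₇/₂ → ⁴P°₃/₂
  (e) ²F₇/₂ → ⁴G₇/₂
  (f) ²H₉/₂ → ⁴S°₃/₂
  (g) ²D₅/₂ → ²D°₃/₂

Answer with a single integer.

3

(a) allowed
(b) forbidden (parity fails)
(c) allowed
(d) forbidden (ΔS, ΔL, ΔJ fail)
(e) forbidden (parity, ΔS fail)
(f) forbidden (ΔS, ΔL, ΔJ fail)
(g) allowed
Total allowed: 3 of 7.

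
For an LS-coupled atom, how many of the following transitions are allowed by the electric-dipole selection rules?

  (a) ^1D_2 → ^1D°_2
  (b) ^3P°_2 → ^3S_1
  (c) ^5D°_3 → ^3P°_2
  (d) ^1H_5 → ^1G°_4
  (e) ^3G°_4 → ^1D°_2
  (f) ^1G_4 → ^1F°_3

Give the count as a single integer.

(a) allowed
(b) allowed
(c) forbidden (parity, ΔS fail)
(d) allowed
(e) forbidden (parity, ΔS, ΔL, ΔJ fail)
(f) allowed
Total allowed: 4 of 6.

4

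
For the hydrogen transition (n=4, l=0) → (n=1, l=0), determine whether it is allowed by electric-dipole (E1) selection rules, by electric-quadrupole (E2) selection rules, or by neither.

neither

Δl = 0 − 0 = +0; l_i + l_f = 0.
E1 (Δl = ±1): not satisfied.
E2 (Δl = 0,±2, l_i+l_f ≥ 2): not satisfied.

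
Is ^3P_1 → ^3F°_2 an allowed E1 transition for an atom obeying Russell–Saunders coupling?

Reading off the term symbols: S 1→1, L 1→3, J 1→2, parity even→odd.
Parity must change: even → odd — passes.
ΔS = 0: S: 1 → 1 — passes.
ΔL = 0, ±1 (not L=0↔0): L: 1 → 3, ΔL = +2 — fails.
ΔJ = 0, ±1 (not J=0↔0): J: 1 → 2, ΔJ = +1 — passes.
Rule(s) violated: ΔL.

forbidden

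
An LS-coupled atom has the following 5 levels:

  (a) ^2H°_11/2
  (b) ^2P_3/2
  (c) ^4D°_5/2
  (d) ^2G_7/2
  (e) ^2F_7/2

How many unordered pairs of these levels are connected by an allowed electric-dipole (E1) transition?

0

(a)–(b): forbidden (ΔL, ΔJ).
(a)–(c): forbidden (parity, ΔS, ΔL, ΔJ).
(a)–(d): forbidden (ΔJ).
(a)–(e): forbidden (ΔL, ΔJ).
(b)–(c): forbidden (ΔS).
(b)–(d): forbidden (parity, ΔL, ΔJ).
(b)–(e): forbidden (parity, ΔL, ΔJ).
(c)–(d): forbidden (ΔS, ΔL).
(c)–(e): forbidden (ΔS).
(d)–(e): forbidden (parity).
Allowed pairs: 0 of 10.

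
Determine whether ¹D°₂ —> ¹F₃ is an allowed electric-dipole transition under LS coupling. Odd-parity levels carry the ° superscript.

ΔL = 0, ±1 (not L=0↔0): L: 2 → 3, ΔL = +1 — ok.
ΔJ = 0, ±1 (not J=0↔0): J: 2 → 3, ΔJ = +1 — ok.
ΔS = 0: S: 0 → 0 — ok.
Parity must change: odd → even — ok.
All four E1 rules are satisfied.

allowed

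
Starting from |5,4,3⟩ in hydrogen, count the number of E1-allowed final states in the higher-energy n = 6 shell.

E1 requires Δl = ±1, so l_f ∈ {3, 5}; with 0 ≤ l_f ≤ n_f−1 = 5, the allowed l_f values are {3, 5}.
For l_f = 3: m_f ∈ {m_i−1, m_i, m_i+1} ∩ [−3, 3] = {2, 3} → 2 states.
For l_f = 5: m_f ∈ {m_i−1, m_i, m_i+1} ∩ [−5, 5] = {2, 3, 4} → 3 states.
Total: 5.

5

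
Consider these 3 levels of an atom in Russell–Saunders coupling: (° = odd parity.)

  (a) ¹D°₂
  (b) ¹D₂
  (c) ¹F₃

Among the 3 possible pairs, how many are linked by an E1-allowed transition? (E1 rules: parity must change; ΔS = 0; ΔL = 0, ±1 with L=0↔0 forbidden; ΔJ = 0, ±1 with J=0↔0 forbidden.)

(a)–(b): allowed.
(a)–(c): allowed.
(b)–(c): forbidden (parity).
Allowed pairs: 2 of 3.

2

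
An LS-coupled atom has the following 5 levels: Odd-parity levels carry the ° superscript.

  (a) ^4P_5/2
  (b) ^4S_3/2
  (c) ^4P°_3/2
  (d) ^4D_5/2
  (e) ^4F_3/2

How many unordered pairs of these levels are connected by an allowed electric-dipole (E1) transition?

3

(a)–(b): forbidden (parity).
(a)–(c): allowed.
(a)–(d): forbidden (parity).
(a)–(e): forbidden (parity, ΔL).
(b)–(c): allowed.
(b)–(d): forbidden (parity, ΔL).
(b)–(e): forbidden (parity, ΔL).
(c)–(d): allowed.
(c)–(e): forbidden (ΔL).
(d)–(e): forbidden (parity).
Allowed pairs: 3 of 10.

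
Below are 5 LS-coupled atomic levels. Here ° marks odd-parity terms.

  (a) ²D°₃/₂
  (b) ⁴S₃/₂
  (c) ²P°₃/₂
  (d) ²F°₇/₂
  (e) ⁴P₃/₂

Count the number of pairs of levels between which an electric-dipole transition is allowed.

(a)–(b): forbidden (ΔS, ΔL).
(a)–(c): forbidden (parity).
(a)–(d): forbidden (parity, ΔJ).
(a)–(e): forbidden (ΔS).
(b)–(c): forbidden (ΔS).
(b)–(d): forbidden (ΔS, ΔL, ΔJ).
(b)–(e): forbidden (parity).
(c)–(d): forbidden (parity, ΔL, ΔJ).
(c)–(e): forbidden (ΔS).
(d)–(e): forbidden (ΔS, ΔL, ΔJ).
Allowed pairs: 0 of 10.

0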